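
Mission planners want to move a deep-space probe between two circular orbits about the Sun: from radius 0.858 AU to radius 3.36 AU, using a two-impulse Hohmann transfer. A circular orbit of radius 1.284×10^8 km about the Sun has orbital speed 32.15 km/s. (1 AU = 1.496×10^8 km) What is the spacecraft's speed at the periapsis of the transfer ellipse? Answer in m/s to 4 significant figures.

From the circular-orbit relation v² = μ/r at r = 1.284×10^8 km: μ = v²r = (32.15)² × 1.284×10^8 = 1.32717×10^11 km³/s².
In km: r₁ = 0.858 × 1.496×10^8 = 1.283568×10^8 km; r₂ = 3.36 × 1.496×10^8 = 5.02656×10^8 km.
The Hohmann ellipse has a_t = (r₁ + r₂)/2 = 3.155064×10^8 km.
The periapsis of the transfer ellipse is at r = 1.283568×10^8 km.
From the vis-viva equation, v = √[μ(2/r − 1/a_t)] = 40.59 km/s.

v = 40590 m/s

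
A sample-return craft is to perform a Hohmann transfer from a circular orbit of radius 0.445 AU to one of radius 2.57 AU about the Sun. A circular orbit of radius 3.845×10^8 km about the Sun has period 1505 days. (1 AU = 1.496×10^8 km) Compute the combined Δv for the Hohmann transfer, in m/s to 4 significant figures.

From Kepler's third law T² = 4π²r³/μ at r = 3.845×10^8 km, T = 1505 days = 1505 × 86400 s = 1.30032×10^8 s: μ = 4π²r³/T² = 1.32724×10^11 km³/s².
In km: r₁ = 0.445 × 1.496×10^8 = 6.6572×10^7 km; r₂ = 2.57 × 1.496×10^8 = 3.84472×10^8 km.
Transfer-ellipse semi-major axis a_t = (r₁ + r₂)/2 = (6.6572×10^7 + 3.84472×10^8)/2 = 2.25522×10^8 km.
Circular speed at r₁: v₁ = √(μ/r₁) = √(1.32724×10^11/6.6572×10^7) = 44.651 km/s.
Transfer-orbit speed at r₁ (vis-viva): v_p = √[μ(2/r₁ − 1/a_t)] = 58.300 km/s.
First burn Δv₁ = |v_p − v₁| = 13.649 km/s.
Circular speed at r₂: v₂ = √(μ/r₂) = 18.5798 km/s.
Transfer-orbit speed at r₂: v_a = √[μ(2/r₂ − 1/a_t)] = 10.0947 km/s.
Second burn Δv₂ = |v₂ − v_a| = 8.4851 km/s.
Total Δv = Δv₁ + Δv₂ = 22.13 km/s.

Δv = 22130 m/s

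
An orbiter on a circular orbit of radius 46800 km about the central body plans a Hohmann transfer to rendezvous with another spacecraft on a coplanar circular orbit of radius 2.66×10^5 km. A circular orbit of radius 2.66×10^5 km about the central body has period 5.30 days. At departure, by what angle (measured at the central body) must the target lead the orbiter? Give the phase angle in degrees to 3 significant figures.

From Kepler's third law T² = 4π²r³/μ at r = 2.66×10^5 km, T = 5.30 days = 5.30 × 86400 s = 4.5792×10^5 s: μ = 4π²r³/T² = 3.54344×10^6 km³/s².
Semi-major axis of the transfer orbit: a_t = (46800 + 2.660×10^5)/2 = 1.564×10^5 km.
Transfer time t = π√(a_t³/μ) = 1.03227×10^5 s.
The target's mean motion on its circular orbit is ω₂ = √(μ/r₂³) = 1.37211×10^-5 rad/s.
Angle swept by the target during transfer: ω₂·t = 1.41639 rad = 81.153°.
The orbiter traverses 180° on the transfer ellipse, so the target must lead by 180° − 81.153° = 98.8°.

φ = 98.8°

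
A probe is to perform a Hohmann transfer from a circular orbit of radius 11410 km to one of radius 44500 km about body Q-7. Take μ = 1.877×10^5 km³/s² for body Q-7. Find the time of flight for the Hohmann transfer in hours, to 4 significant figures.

Semi-major axis of the transfer orbit: a_t = (11410 + 44500)/2 = 27955 km.
Transfer time t = π√(a_t³/μ) = π√((27955)³ / 1.877×10^5) = 33893 s.
Converting: 33893 s ÷ 3600 s/hour = 9.415 hours.

t = 9.415 hours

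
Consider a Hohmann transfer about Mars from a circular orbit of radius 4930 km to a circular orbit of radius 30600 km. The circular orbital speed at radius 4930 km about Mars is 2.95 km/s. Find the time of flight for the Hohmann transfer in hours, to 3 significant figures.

t = 9.98 hours

From the circular-orbit relation v² = μ/r at r = 4930 km: μ = v²r = (2.95)² × 4930 = 42903.3 km³/s².
Semi-major axis of the transfer orbit: a_t = (4930 + 30600)/2 = 17765 km.
By Kepler's third law the transfer-orbit period is T = 2π√(a_t³/μ), so t = T/2 = 35913 s.
Converting: 35913 s ÷ 3600 s/hour = 9.98 hours.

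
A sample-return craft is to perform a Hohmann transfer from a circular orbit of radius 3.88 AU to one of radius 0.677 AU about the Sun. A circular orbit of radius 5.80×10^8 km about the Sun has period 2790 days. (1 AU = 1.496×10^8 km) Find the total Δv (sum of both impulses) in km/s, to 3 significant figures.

From Kepler's third law T² = 4π²r³/μ at r = 5.80×10^8 km, T = 2790 days = 2790 × 86400 s = 2.41056×10^8 s: μ = 4π²r³/T² = 1.32559×10^11 km³/s².
In km: r₁ = 3.88 × 1.496×10^8 = 5.80448×10^8 km; r₂ = 0.677 × 1.496×10^8 = 1.012792×10^8 km.
Transfer-ellipse semi-major axis a_t = (r₁ + r₂)/2 = (5.80448×10^8 + 1.012792×10^8)/2 = 3.408636×10^8 km.
At r₁ the circular-orbit speed is v₁ = √(μ/r₁) = 15.112 km/s.
On the transfer ellipse at r₁, vis-viva gives v_a = √[μ(2/r₁ − 1/a_t)] = 8.2374 km/s.
First burn Δv₁ = |v_a − v₁| = 6.8746 km/s.
At r₂, v₂ = √(μ/r₂) = 36.178 km/s.
Transfer-orbit speed at r₂: v_p = √[μ(2/r₂ − 1/a_t)] = 47.210 km/s.
Second burn Δv₂ = |v₂ − v_p| = 11.032 km/s.
Total Δv = Δv₁ + Δv₂ = 17.91 km/s.

Δv = 17.9 km/s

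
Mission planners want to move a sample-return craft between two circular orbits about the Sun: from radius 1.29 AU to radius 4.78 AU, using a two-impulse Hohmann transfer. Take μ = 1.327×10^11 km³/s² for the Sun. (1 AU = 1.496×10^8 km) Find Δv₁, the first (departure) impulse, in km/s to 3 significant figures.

Δv₁ = 6.69 km/s

In km: r₁ = 1.29 × 1.496×10^8 = 1.92984×10^8 km; r₂ = 4.78 × 1.496×10^8 = 7.15088×10^8 km.
The Hohmann ellipse has a_t = (r₁ + r₂)/2 = 4.54036×10^8 km.
Circular speed at r = 1.92984×10^8 km: v_c = √(μ/r) = 26.223 km/s.
Vis-viva on the transfer ellipse at r = 1.92984×10^8 km gives v_t = √[μ(2/r − 1/a_t)] = 32.909 km/s.
Δv₁ = |v_t − v_c| = |32.909 − 26.223| = 6.686 km/s.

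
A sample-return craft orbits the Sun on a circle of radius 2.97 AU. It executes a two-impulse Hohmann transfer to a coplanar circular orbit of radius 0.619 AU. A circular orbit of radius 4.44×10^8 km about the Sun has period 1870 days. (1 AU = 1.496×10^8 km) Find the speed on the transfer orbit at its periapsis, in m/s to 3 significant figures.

v = 48600 m/s

From Kepler's third law T² = 4π²r³/μ at r = 4.44×10^8 km, T = 1870 days = 1870 × 86400 s = 1.61568×10^8 s: μ = 4π²r³/T² = 1.32373×10^11 km³/s².
In km: r₁ = 2.97 × 1.496×10^8 = 4.44312×10^8 km; r₂ = 0.619 × 1.496×10^8 = 9.26024×10^7 km.
Transfer-ellipse semi-major axis a_t = (r₁ + r₂)/2 = (4.44312×10^8 + 9.26024×10^7)/2 = 2.684572×10^8 km.
The periapsis of the transfer ellipse is at r = 9.26024×10^7 km.
Vis-viva: v = √[μ(2/r − 1/a_t)] = √[1.32373×10^11 × (2/9.26024×10^7 − 1/2.684572×10^8)] = 48.64 km/s.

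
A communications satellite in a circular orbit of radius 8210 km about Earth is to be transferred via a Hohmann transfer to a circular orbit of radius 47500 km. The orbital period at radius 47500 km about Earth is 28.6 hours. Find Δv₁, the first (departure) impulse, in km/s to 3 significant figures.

From Kepler's third law T² = 4π²r³/μ at r = 47500 km, T = 28.6 hours = 28.6 × 3600 s = 1.0296×10^5 s: μ = 4π²r³/T² = 3.99120×10^5 km³/s².
Transfer-ellipse semi-major axis a_t = (r₁ + r₂)/2 = (8210 + 47500)/2 = 27855 km.
Circular speed at r = 8210 km: v_c = √(μ/r) = 6.972 km/s.
Transfer-orbit speed at the same r (vis-viva, a = a_t): v_t = √[μ(2/r − 1/a_t)] = 9.105 km/s.
Δv₁ = |v_t − v_c| = |9.105 − 6.972| = 2.133 km/s.

Δv₁ = 2.13 km/s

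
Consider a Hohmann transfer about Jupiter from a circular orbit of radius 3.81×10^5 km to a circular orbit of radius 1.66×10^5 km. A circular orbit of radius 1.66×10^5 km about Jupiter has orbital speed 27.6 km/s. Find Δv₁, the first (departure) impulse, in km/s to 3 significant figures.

From the circular-orbit relation v² = μ/r at r = 1.66×10^5 km: μ = v²r = (27.6)² × 1.66×10^5 = 1.26452×10^8 km³/s².
The Hohmann ellipse has a_t = (r₁ + r₂)/2 = 2.735×10^5 km.
Circular speed at r = 3.810×10^5 km: v_c = √(μ/r) = 18.218 km/s.
Transfer-orbit speed at the same r (vis-viva, a = a_t): v_t = √[μ(2/r − 1/a_t)] = 14.193 km/s.
Δv₁ = |v_t − v_c| = |14.193 − 18.218| = 4.025 km/s.

Δv₁ = 4.02 km/s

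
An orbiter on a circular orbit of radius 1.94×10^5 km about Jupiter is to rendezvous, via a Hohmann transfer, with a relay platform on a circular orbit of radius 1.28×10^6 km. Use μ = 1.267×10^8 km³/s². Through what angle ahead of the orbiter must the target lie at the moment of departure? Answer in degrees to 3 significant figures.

φ = 101°

Semi-major axis of the transfer orbit: a_t = (1.940×10^5 + 1.280×10^6)/2 = 7.370×10^5 km.
The half-period of the transfer ellipse is t = π√(a_t³/μ) = 1.7659×10^5 s.
Target angular speed ω₂ = √(μ/r₂³) = 7.7727×10^-6 rad/s.
Angle swept by the target during transfer: ω₂·t = 1.3726 rad = 78.64°.
Arrival is 180° from departure on the ellipse, so φ = 180° − 78.64° = 101°.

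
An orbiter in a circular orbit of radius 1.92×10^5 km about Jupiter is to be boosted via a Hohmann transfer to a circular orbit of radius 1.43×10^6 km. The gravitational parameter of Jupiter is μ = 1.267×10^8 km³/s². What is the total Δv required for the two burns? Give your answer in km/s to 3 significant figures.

The Hohmann ellipse has a_t = (r₁ + r₂)/2 = 8.110×10^5 km.
Circular speed at r₁: v₁ = √(μ/r₁) = √(1.267×10^8/1.920×10^5) = 25.688 km/s.
On the transfer ellipse at r₁, vis-viva gives v_p = √[μ(2/r₁ − 1/a_t)] = 34.111 km/s.
First burn Δv₁ = |v_p − v₁| = 8.423 km/s.
Circular speed at r₂: v₂ = √(μ/r₂) = 9.413 km/s.
Transfer-orbit speed at r₂: v_a = √[μ(2/r₂ − 1/a_t)] = 4.580 km/s.
Second burn Δv₂ = |v₂ − v_a| = 4.833 km/s.
Δv = Δv₁ + Δv₂ = 8.423 + 4.833 = 13.26 km/s.

Δv = 13.3 km/s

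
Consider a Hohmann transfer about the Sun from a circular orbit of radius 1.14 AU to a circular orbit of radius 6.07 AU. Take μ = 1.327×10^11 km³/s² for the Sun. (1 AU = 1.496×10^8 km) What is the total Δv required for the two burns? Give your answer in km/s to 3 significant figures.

In km: r₁ = 1.14 × 1.496×10^8 = 1.70544×10^8 km; r₂ = 6.07 × 1.496×10^8 = 9.08072×10^8 km.
Transfer-ellipse semi-major axis a_t = (r₁ + r₂)/2 = (1.70544×10^8 + 9.08072×10^8)/2 = 5.39308×10^8 km.
Circular speed at r₁: v₁ = √(μ/r₁) = √(1.327×10^11/1.70544×10^8) = 27.89441 km/s.
Transfer-orbit speed at r₁ (vis-viva): v_p = √[μ(2/r₁ − 1/a_t)] = 36.19586 km/s.
First burn Δv₁ = |v_p − v₁| = 8.301 km/s.
At r₂, v₂ = √(μ/r₂) = 12.089 km/s.
Transfer-orbit speed at r₂: v_a = √[μ(2/r₂ − 1/a_t)] = 6.7979 km/s.
Second burn Δv₂ = |v₂ − v_a| = 5.291 km/s.
Δv = Δv₁ + Δv₂ = 8.301 + 5.291 = 13.59 km/s.

Δv = 13.6 km/s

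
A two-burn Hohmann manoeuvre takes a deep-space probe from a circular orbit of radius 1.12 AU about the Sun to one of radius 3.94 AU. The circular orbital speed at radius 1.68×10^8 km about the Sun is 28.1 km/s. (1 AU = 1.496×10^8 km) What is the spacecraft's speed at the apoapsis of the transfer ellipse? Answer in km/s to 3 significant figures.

From the circular-orbit relation v² = μ/r at r = 1.68×10^8 km: μ = v²r = (28.1)² × 1.68×10^8 = 1.32654×10^11 km³/s².
In km: r₁ = 1.12 × 1.496×10^8 = 1.67552×10^8 km; r₂ = 3.94 × 1.496×10^8 = 5.89424×10^8 km.
Transfer-ellipse semi-major axis a_t = (r₁ + r₂)/2 = (1.67552×10^8 + 5.89424×10^8)/2 = 3.78488×10^8 km.
At apoapsis, r = 5.89424×10^8 km.
Applying v² = μ(2/r − 1/a_t): v = 9.981 km/s.

v = 9.98 km/s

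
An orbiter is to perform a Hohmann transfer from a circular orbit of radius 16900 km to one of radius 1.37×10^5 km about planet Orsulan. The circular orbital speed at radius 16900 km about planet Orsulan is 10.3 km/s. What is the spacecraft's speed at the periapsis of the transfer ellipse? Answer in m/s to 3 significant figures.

From the circular-orbit relation v² = μ/r at r = 16900 km: μ = v²r = (10.3)² × 16900 = 1.79292×10^6 km³/s².
Semi-major axis of the transfer orbit: a_t = (16900 + 1.370×10^5)/2 = 76950 km.
The periapsis of the transfer ellipse is at r = 16900 km.
Vis-viva: v = √[μ(2/r − 1/a_t)] = √[1.79292×10^6 × (2/16900 − 1/76950)] = 13.74 km/s.

v = 13700 m/s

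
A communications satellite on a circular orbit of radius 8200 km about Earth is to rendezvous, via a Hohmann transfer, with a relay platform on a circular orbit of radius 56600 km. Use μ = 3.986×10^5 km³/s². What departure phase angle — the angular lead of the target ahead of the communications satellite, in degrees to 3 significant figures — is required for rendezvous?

φ = 102°

The Hohmann ellipse has a_t = (r₁ + r₂)/2 = 32400 km.
Transfer time t = π√(a_t³/μ) = 29020 s.
Target angular speed ω₂ = √(μ/r₂³) = 4.6886×10^-5 rad/s.
Angle swept by the target during transfer: ω₂·t = 1.3606 rad = 77.96°.
Arrival is 180° from departure on the ellipse, so φ = 180° − 77.96° = 102°.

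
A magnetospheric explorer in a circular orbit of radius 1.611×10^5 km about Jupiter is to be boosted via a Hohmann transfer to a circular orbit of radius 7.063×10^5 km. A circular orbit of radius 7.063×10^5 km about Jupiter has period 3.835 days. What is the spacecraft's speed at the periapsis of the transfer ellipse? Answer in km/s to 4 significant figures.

v = 35.79 km/s

From Kepler's third law T² = 4π²r³/μ at r = 7.063×10^5 km, T = 3.835 days = 3.835 × 86400 s = 3.31344×10^5 s: μ = 4π²r³/T² = 1.26698×10^8 km³/s².
Transfer-ellipse semi-major axis a_t = (r₁ + r₂)/2 = (1.611×10^5 + 7.063×10^5)/2 = 4.337×10^5 km.
The periapsis of the transfer ellipse is at r = 1.611×10^5 km.
Applying v² = μ(2/r − 1/a_t): v = 35.79 km/s.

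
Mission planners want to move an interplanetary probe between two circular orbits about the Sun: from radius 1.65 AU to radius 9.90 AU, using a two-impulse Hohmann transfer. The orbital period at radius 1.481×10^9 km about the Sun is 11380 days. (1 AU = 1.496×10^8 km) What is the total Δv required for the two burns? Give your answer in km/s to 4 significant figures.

From Kepler's third law T² = 4π²r³/μ at r = 1.481×10^9 km, T = 11380 days = 11380 × 86400 s = 9.83232×10^8 s: μ = 4π²r³/T² = 1.32652×10^11 km³/s².
In km: r₁ = 1.65 × 1.496×10^8 = 2.4684×10^8 km; r₂ = 9.90 × 1.496×10^8 = 1.48104×10^9 km.
The Hohmann ellipse has a_t = (r₁ + r₂)/2 = 8.6394×10^8 km.
Circular speed at r₁: v₁ = √(μ/r₁) = √(1.32652×10^11/2.4684×10^8) = 23.1819 km/s.
On the transfer ellipse at r₁, vis-viva gives v_p = √[μ(2/r₁ − 1/a_t)] = 30.3522 km/s.
First burn Δv₁ = |v_p − v₁| = 7.1703 km/s.
Circular speed at r₂: v₂ = √(μ/r₂) = 9.4640 km/s.
Transfer-orbit speed at r₂: v_a = √[μ(2/r₂ − 1/a_t)] = 5.0587 km/s.
Second burn Δv₂ = |v₂ − v_a| = 4.4053 km/s.
Δv = Δv₁ + Δv₂ = 7.1703 + 4.4053 = 11.58 km/s.

Δv = 11.58 km/s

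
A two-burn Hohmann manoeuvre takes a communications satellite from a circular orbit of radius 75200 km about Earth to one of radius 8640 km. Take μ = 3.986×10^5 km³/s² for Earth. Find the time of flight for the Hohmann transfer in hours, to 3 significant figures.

t = 11.9 hours

Semi-major axis of the transfer orbit: a_t = (75200 + 8640)/2 = 41920 km.
By Kepler's third law the transfer-orbit period is T = 2π√(a_t³/μ), so t = T/2 = 42710 s.
Converting: 42710 s ÷ 3600 s/hour = 11.9 hours.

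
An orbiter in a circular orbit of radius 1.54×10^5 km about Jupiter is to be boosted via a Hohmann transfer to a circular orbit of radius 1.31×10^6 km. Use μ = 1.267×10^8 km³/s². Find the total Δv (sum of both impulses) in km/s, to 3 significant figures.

Transfer-ellipse semi-major axis a_t = (r₁ + r₂)/2 = (1.540×10^5 + 1.310×10^6)/2 = 7.320×10^5 km.
Circular speed at r₁: v₁ = √(μ/r₁) = √(1.267×10^8/1.540×10^5) = 28.683 km/s.
Transfer-orbit speed at r₁ (vis-viva equation): v_p = √[μ(2/r₁ − 1/a_t)] = 38.371 km/s.
First burn Δv₁ = |v_p − v₁| = 9.688 km/s.
At r₂, v₂ = √(μ/r₂) = 9.835 km/s.
Transfer-orbit speed at r₂: v_a = √[μ(2/r₂ − 1/a_t)] = 4.511 km/s.
Second burn Δv₂ = |v₂ − v_a| = 5.324 km/s.
Total Δv = Δv₁ + Δv₂ = 15.01 km/s.

Δv = 15.0 km/s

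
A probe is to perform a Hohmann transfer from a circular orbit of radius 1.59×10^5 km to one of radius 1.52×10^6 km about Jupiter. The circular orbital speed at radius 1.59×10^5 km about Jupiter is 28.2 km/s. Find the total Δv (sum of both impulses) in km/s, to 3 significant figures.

Δv = 14.9 km/s

From the circular-orbit relation v² = μ/r at r = 1.59×10^5 km: μ = v²r = (28.2)² × 1.59×10^5 = 1.26443×10^8 km³/s².
Transfer-ellipse semi-major axis a_t = (r₁ + r₂)/2 = (1.590×10^5 + 1.520×10^6)/2 = 8.395×10^5 km.
Circular speed at r₁: v₁ = √(μ/r₁) = √(1.26443×10^8/1.590×10^5) = 28.200 km/s.
Transfer-orbit speed at r₁ (vis-viva): v_p = √[μ(2/r₁ − 1/a_t)] = 37.946 km/s.
First burn Δv₁ = |v_p − v₁| = 9.746 km/s.
At r₂, v₂ = √(μ/r₂) = 9.1207 km/s.
Transfer-orbit speed at r₂: v_a = √[μ(2/r₂ − 1/a_t)] = 3.9693 km/s.
Second burn Δv₂ = |v₂ − v_a| = 5.151 km/s.
Δv = Δv₁ + Δv₂ = 9.746 + 5.151 = 14.90 km/s.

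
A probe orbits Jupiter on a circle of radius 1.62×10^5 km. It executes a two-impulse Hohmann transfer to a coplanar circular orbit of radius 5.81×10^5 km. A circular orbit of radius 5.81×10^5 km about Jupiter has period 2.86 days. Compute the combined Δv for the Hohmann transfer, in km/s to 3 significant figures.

Δv = 12.0 km/s

From Kepler's third law T² = 4π²r³/μ at r = 5.81×10^5 km, T = 2.86 days = 2.86 × 86400 s = 2.47104×10^5 s: μ = 4π²r³/T² = 1.26803×10^8 km³/s².
Transfer-ellipse semi-major axis a_t = (r₁ + r₂)/2 = (1.620×10^5 + 5.810×10^5)/2 = 3.715×10^5 km.
At r₁ the circular-orbit speed is v₁ = √(μ/r₁) = 27.98 km/s.
Transfer-orbit speed at r₁ (vis-viva): v_p = √[μ(2/r₁ − 1/a_t)] = 34.99 km/s.
First burn Δv₁ = |v_p − v₁| = 7.010 km/s.
Circular speed at r₂: v₂ = √(μ/r₂) = 14.7733 km/s.
Transfer-orbit speed at r₂: v_a = √[μ(2/r₂ − 1/a_t)] = 9.75561 km/s.
Second burn Δv₂ = |v₂ − v_a| = 5.018 km/s.
Total Δv = Δv₁ + Δv₂ = 12.03 km/s.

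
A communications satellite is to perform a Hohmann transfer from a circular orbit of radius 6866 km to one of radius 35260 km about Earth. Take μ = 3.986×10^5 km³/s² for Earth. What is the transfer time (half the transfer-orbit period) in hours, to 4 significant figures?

The Hohmann ellipse has a_t = (r₁ + r₂)/2 = 21063 km.
Transfer time t = π√(a_t³/μ) = π√((21063)³ / 3.986×10^5) = 15210 s.
Converting: 15210 s ÷ 3600 s/hour = 4.225 hours.

t = 4.225 hours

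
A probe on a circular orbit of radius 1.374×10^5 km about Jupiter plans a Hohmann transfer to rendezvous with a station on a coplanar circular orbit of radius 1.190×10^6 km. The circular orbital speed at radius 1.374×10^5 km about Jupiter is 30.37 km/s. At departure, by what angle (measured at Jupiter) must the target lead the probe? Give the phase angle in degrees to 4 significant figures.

φ = 105.0°

From the circular-orbit relation v² = μ/r at r = 1.374×10^5 km: μ = v²r = (30.37)² × 1.374×10^5 = 1.26729×10^8 km³/s².
The Hohmann ellipse has a_t = (r₁ + r₂)/2 = 6.637×10^5 km.
Transfer time t = π√(a_t³/μ) = 1.5089×10^5 s.
Target angular speed ω₂ = √(μ/r₂³) = 8.6720×10^-6 rad/s.
Angle swept by the target during transfer: ω₂·t = 1.3085 rad = 74.97°.
The probe traverses 180° on the transfer ellipse, so the target must lead by 180° − 74.97° = 105.0°.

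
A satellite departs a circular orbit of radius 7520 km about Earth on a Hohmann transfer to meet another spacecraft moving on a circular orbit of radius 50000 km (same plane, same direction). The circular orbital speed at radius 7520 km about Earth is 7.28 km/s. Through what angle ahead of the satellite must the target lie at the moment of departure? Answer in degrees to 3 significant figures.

φ = 101°

From the circular-orbit relation v² = μ/r at r = 7520 km: μ = v²r = (7.28)² × 7520 = 3.98548×10^5 km³/s².
The Hohmann ellipse has a_t = (r₁ + r₂)/2 = 28760 km.
Transfer time t = π√(a_t³/μ) = 24270 s.
The target's mean motion on its circular orbit is ω₂ = √(μ/r₂³) = 5.647×10^-5 rad/s.
Angle swept by the target during transfer: ω₂·t = 1.3705 rad = 78.52°.
Arrival is 180° from departure on the ellipse, so φ = 180° − 78.52° = 101°.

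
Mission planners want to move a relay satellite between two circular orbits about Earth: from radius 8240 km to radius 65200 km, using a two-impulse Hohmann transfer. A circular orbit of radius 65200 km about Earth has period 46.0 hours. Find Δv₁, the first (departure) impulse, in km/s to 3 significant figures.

From Kepler's third law T² = 4π²r³/μ at r = 65200 km, T = 46.0 hours = 46.0 × 3600 s = 1.656×10^5 s: μ = 4π²r³/T² = 3.99008×10^5 km³/s².
Transfer-ellipse semi-major axis a_t = (r₁ + r₂)/2 = (8240 + 65200)/2 = 36720 km.
On the circular orbit at r = 8240 km, v_c = √(μ/r) = 6.959 km/s.
Transfer-orbit speed at the same r (vis-viva, a = a_t): v_t = √[μ(2/r − 1/a_t)] = 9.273 km/s.
Δv₁ = |v_t − v_c| = |9.273 − 6.959| = 2.314 km/s.

Δv₁ = 2.31 km/s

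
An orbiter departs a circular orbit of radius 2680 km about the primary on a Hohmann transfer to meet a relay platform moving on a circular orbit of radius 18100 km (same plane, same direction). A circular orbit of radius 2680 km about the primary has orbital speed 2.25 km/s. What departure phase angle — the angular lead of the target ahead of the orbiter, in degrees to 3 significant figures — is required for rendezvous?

From the circular-orbit relation v² = μ/r at r = 2680 km: μ = v²r = (2.25)² × 2680 = 13567.5 km³/s².
Transfer-ellipse semi-major axis a_t = (r₁ + r₂)/2 = (2680 + 18100)/2 = 10390 km.
Transfer time t = π√(a_t³/μ) = 28564 s.
The target's mean motion on its circular orbit is ω₂ = √(μ/r₂³) = 4.7833×10^-5 rad/s.
Angle swept by the target during transfer: ω₂·t = 1.3663 rad = 78.28°.
The orbiter traverses 180° on the transfer ellipse, so the target must lead by 180° − 78.28° = 102°.

φ = 102°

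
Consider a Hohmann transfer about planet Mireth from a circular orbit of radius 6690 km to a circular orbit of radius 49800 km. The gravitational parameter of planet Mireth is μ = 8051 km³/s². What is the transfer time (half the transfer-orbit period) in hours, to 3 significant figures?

Semi-major axis of the transfer orbit: a_t = (6690 + 49800)/2 = 28245 km.
Half the transfer-orbit period gives t = π√(a_t³/μ) = 1.662×10^5 s.
Converting: 1.662×10^5 s ÷ 3600 s/hour = 46.2 hours.

t = 46.2 hours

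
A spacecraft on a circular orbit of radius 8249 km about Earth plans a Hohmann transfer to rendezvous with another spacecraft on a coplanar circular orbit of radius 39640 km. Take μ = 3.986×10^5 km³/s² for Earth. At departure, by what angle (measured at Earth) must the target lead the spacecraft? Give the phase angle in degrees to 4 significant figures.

Transfer-ellipse semi-major axis a_t = (r₁ + r₂)/2 = (8249 + 39640)/2 = 23944.5 km.
The half-period of the transfer ellipse is t = π√(a_t³/μ) = 18436.98 s.
The target's mean motion on its circular orbit is ω₂ = √(μ/r₂³) = 7.999598×10^-5 rad/s.
Angle swept by the target during transfer: ω₂·t = 1.47488 rad = 84.50°.
Arrival is 180° from departure on the ellipse, so φ = 180° − 84.50° = 95.50°.

φ = 95.50°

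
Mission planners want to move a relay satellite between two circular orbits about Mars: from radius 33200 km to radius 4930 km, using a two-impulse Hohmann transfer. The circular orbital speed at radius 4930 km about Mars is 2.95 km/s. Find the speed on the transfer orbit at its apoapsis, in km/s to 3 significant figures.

v = 0.578 km/s

From the circular-orbit relation v² = μ/r at r = 4930 km: μ = v²r = (2.95)² × 4930 = 42903.3 km³/s².
Semi-major axis of the transfer orbit: a_t = (33200 + 4930)/2 = 19065 km.
The apoapsis of the transfer ellipse is at r = 33200 km.
Vis-viva: v = √[μ(2/r − 1/a_t)] = √[42903.3 × (2/33200 − 1/19065)] = 0.5781 km/s.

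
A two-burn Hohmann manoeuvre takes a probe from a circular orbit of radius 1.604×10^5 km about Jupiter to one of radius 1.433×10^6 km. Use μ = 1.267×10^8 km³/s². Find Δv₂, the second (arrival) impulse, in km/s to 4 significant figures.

The Hohmann ellipse has a_t = (r₁ + r₂)/2 = 7.967×10^5 km.
On the circular orbit at r = 1.433×10^6 km, v_c = √(μ/r) = 9.403 km/s.
Vis-viva on the transfer ellipse at r = 1.433×10^6 km gives v_t = √[μ(2/r − 1/a_t)] = 4.219 km/s.
Δv₂ = |v_t − v_c| = |4.219 − 9.403| = 5.184 km/s.

Δv₂ = 5.184 km/s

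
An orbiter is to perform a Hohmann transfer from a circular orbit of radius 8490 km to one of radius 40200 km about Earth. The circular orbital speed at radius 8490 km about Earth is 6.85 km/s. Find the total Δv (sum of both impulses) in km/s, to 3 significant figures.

Δv = 3.24 km/s

From the circular-orbit relation v² = μ/r at r = 8490 km: μ = v²r = (6.85)² × 8490 = 3.98372×10^5 km³/s².
Semi-major axis of the transfer orbit: a_t = (8490 + 40200)/2 = 24345 km.
At r₁ the circular-orbit speed is v₁ = √(μ/r₁) = 6.850 km/s.
Transfer-orbit speed at r₁ (vis-viva equation): v_p = √[μ(2/r₁ − 1/a_t)] = 8.802 km/s.
First burn Δv₁ = |v_p − v₁| = 1.952 km/s.
Circular speed at r₂: v₂ = √(μ/r₂) = 3.148 km/s.
Transfer-orbit speed at r₂: v_a = √[μ(2/r₂ − 1/a_t)] = 1.859 km/s.
Second burn Δv₂ = |v₂ − v_a| = 1.289 km/s.
Δv = Δv₁ + Δv₂ = 1.952 + 1.289 = 3.241 km/s.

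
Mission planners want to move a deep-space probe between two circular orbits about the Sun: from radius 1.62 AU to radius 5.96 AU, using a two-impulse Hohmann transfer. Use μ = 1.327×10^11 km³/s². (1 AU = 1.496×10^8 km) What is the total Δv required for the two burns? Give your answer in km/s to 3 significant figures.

In km: r₁ = 1.62 × 1.496×10^8 = 2.42352×10^8 km; r₂ = 5.96 × 1.496×10^8 = 8.91616×10^8 km.
Semi-major axis of the transfer orbit: a_t = (2.42352×10^8 + 8.91616×10^8)/2 = 5.66984×10^8 km.
At r₁ the circular-orbit speed is v₁ = √(μ/r₁) = 23.400 km/s.
On the transfer ellipse at r₁, vis-viva gives v_p = √[μ(2/r₁ − 1/a_t)] = 29.344 km/s.
First burn Δv₁ = |v_p − v₁| = 5.944 km/s.
At r₂, v₂ = √(μ/r₂) = 12.20 km/s.
Transfer-orbit speed at r₂: v_a = √[μ(2/r₂ − 1/a_t)] = 7.976 km/s.
Second burn Δv₂ = |v₂ − v_a| = 4.224 km/s.
Δv = Δv₁ + Δv₂ = 5.944 + 4.224 = 10.17 km/s.

Δv = 10.2 km/s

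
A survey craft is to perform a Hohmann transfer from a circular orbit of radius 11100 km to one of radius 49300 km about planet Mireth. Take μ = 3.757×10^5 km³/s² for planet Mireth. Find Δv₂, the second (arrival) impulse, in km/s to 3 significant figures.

Δv₂ = 1.09 km/s

Semi-major axis of the transfer orbit: a_t = (11100 + 49300)/2 = 30200 km.
Circular speed at r = 49300 km: v_c = √(μ/r) = 2.761 km/s.
Transfer-orbit speed at the same r (vis-viva, a = a_t): v_t = √[μ(2/r − 1/a_t)] = 1.674 km/s.
Δv₂ = |v_t − v_c| = |1.674 − 2.761| = 1.087 km/s.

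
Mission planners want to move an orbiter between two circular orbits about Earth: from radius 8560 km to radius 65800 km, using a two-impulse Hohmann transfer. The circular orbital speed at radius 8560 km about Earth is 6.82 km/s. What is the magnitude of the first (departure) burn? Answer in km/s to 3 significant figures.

Δv₁ = 2.25 km/s

From the circular-orbit relation v² = μ/r at r = 8560 km: μ = v²r = (6.82)² × 8560 = 3.98146×10^5 km³/s².
Semi-major axis of the transfer orbit: a_t = (8560 + 65800)/2 = 37180 km.
Circular speed at r = 8560 km: v_c = √(μ/r) = 6.820 km/s.
Transfer-orbit speed at the same r (vis-viva, a = a_t): v_t = √[μ(2/r − 1/a_t)] = 9.073 km/s.
Δv₁ = |v_t − v_c| = |9.073 − 6.820| = 2.253 km/s.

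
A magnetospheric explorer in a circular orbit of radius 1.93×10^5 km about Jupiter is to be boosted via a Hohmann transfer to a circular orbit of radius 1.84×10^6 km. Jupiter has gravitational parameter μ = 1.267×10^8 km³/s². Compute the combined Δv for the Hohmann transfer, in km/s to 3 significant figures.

Semi-major axis of the transfer orbit: a_t = (1.930×10^5 + 1.840×10^6)/2 = 1.0165×10^6 km.
At r₁ the circular-orbit speed is v₁ = √(μ/r₁) = 25.62 km/s.
On the transfer ellipse at r₁, v² = μ(2/r − 1/a) gives v_p = √[μ(2/r₁ − 1/a_t)] = 34.47 km/s.
First burn Δv₁ = |v_p − v₁| = 8.850 km/s.
At r₂, v₂ = √(μ/r₂) = 8.298 km/s.
Transfer-orbit speed at r₂: v_a = √[μ(2/r₂ − 1/a_t)] = 3.616 km/s.
Second burn Δv₂ = |v₂ − v_a| = 4.682 km/s.
Δv = Δv₁ + Δv₂ = 8.850 + 4.682 = 13.53 km/s.

Δv = 13.5 km/s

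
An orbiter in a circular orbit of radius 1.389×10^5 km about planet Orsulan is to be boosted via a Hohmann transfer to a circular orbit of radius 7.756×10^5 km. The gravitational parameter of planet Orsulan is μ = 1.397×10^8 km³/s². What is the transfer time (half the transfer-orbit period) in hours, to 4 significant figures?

t = 22.83 hours

The Hohmann ellipse has a_t = (r₁ + r₂)/2 = 4.5725×10^5 km.
Transfer time t = π√(a_t³/μ) = π√((4.5725×10^5)³ / 1.397×10^8) = 82180 s.
Converting: 82180 s ÷ 3600 s/hour = 22.83 hours.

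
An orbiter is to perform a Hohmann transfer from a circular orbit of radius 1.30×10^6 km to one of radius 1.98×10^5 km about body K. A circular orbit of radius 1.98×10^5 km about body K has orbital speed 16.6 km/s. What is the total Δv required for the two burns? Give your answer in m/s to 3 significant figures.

From the circular-orbit relation v² = μ/r at r = 1.98×10^5 km: μ = v²r = (16.6)² × 1.98×10^5 = 5.45609×10^7 km³/s².
Transfer-ellipse semi-major axis a_t = (r₁ + r₂)/2 = (1.300×10^6 + 1.980×10^5)/2 = 7.490×10^5 km.
At r₁ the circular-orbit speed is v₁ = √(μ/r₁) = 6.4784 km/s.
Transfer-orbit speed at r₁ (vis-viva): v_a = √[μ(2/r₁ − 1/a_t)] = 3.3309 km/s.
First burn Δv₁ = |v_a − v₁| = 3.1475 km/s.
At r₂, v₂ = √(μ/r₂) = 16.6000 km/s.
Transfer-orbit speed at r₂: v_p = √[μ(2/r₂ − 1/a_t)] = 21.8695 km/s.
Second burn Δv₂ = |v₂ − v_p| = 5.2695 km/s.
Δv = Δv₁ + Δv₂ = 3.1475 + 5.2695 = 8.417 km/s.

Δv = 8420 m/s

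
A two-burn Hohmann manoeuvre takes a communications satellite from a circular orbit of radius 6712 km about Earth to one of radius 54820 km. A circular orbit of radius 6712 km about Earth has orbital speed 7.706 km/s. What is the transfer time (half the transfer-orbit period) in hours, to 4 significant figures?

t = 7.459 hours

From the circular-orbit relation v² = μ/r at r = 6712 km: μ = v²r = (7.706)² × 6712 = 3.98575×10^5 km³/s².
Transfer-ellipse semi-major axis a_t = (r₁ + r₂)/2 = (6712 + 54820)/2 = 30766 km.
By Kepler's third law the transfer-orbit period is T = 2π√(a_t³/μ), so t = T/2 = 26854 s.
Converting: 26854 s ÷ 3600 s/hour = 7.459 hours.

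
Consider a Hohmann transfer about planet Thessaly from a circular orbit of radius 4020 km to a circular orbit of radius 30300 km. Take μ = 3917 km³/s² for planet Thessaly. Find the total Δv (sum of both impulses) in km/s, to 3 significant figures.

The Hohmann ellipse has a_t = (r₁ + r₂)/2 = 17160 km.
Circular speed at r₁: v₁ = √(μ/r₁) = √(3917/4020) = 0.98711 km/s.
On the transfer ellipse at r₁, vis-viva gives v_p = √[μ(2/r₁ − 1/a_t)] = 1.3117 km/s.
First burn Δv₁ = |v_p − v₁| = 0.3246 km/s.
Circular speed at r₂: v₂ = √(μ/r₂) = 0.3595 km/s.
Transfer-orbit speed at r₂: v_a = √[μ(2/r₂ − 1/a_t)] = 0.1740 km/s.
Second burn Δv₂ = |v₂ − v_a| = 0.1855 km/s.
Δv = Δv₁ + Δv₂ = 0.3246 + 0.1855 = 0.5101 km/s.

Δv = 0.510 km/s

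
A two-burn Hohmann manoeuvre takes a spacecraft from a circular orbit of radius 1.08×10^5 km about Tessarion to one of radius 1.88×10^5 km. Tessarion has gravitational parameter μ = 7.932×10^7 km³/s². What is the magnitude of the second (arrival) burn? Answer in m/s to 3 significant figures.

Δv₂ = 2990 m/s

Transfer-ellipse semi-major axis a_t = (r₁ + r₂)/2 = (1.080×10^5 + 1.880×10^5)/2 = 1.480×10^5 km.
Circular speed at r = 1.880×10^5 km: v_c = √(μ/r) = 20.541 km/s.
Vis-viva on the transfer ellipse at r = 1.880×10^5 km gives v_t = √[μ(2/r − 1/a_t)] = 17.547 km/s.
Δv₂ = |v_t − v_c| = |17.547 − 20.541| = 2.994 km/s.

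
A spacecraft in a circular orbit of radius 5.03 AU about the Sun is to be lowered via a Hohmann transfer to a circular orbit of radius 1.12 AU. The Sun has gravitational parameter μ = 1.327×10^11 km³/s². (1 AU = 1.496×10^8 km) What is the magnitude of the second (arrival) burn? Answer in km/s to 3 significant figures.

Δv₂ = 7.85 km/s

In km: r₁ = 5.03 × 1.496×10^8 = 7.52488×10^8 km; r₂ = 1.12 × 1.496×10^8 = 1.67552×10^8 km.
Transfer-ellipse semi-major axis a_t = (r₁ + r₂)/2 = (7.52488×10^8 + 1.67552×10^8)/2 = 4.6002×10^8 km.
On the circular orbit at r = 1.67552×10^8 km, v_c = √(μ/r) = 28.142 km/s.
Vis-viva on the transfer ellipse at r = 1.67552×10^8 km gives v_t = √[μ(2/r − 1/a_t)] = 35.993 km/s.
Δv₂ = |v_t − v_c| = |35.993 − 28.142| = 7.851 km/s.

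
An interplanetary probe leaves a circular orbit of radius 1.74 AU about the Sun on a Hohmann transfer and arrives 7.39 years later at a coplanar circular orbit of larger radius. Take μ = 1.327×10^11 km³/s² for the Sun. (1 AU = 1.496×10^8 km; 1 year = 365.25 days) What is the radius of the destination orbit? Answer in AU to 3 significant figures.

In km: r₁ = 1.74 × 1.496×10^8 = 2.60304×10^8 km.
Transfer time t = 7.39 years × 365.25 × 86400 s = 2.33210664×10^8 s, and t = π√(a_t³/μ).
So a_t = (μ t²/π²)^(1/3) = (1.327×10^11 × (2.33210664×10^8)² / π²)^(1/3) = 9.0093×10^8 km.
Since a_t = (r₁ + r₂)/2, r₂ = 2a_t − r₁ = 2×9.0093×10^8 − 2.60304×10^8 = 1.541556×10^9 km.
In AU: r₂ = 1.541556×10^9 / 1.496×10^8 = 10.3 AU.

r₂ = 10.3 AU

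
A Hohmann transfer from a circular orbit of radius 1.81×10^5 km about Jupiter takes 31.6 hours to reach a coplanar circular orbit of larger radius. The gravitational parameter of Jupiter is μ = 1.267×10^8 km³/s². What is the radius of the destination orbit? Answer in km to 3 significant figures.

r₂ = 9.18×10^5 km

Transfer time t = 31.6 hours = 1.1376×10^5 s, and t = π√(a_t³/μ).
So a_t = (μ t²/π²)^(1/3) = (1.267×10^8 × (1.1376×10^5)² / π²)^(1/3) = 5.4973×10^5 km.
Since a_t = (r₁ + r₂)/2, r₂ = 2a_t − r₁ = 2×5.4973×10^5 − 1.810×10^5 = 9.1846×10^5 km.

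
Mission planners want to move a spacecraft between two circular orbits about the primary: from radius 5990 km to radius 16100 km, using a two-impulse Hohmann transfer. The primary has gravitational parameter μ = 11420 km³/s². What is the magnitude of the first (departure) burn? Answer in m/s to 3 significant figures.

Δv₁ = 286 m/s

Semi-major axis of the transfer orbit: a_t = (5990 + 16100)/2 = 11045 km.
On the circular orbit at r = 5990 km, v_c = √(μ/r) = 1.3808 km/s.
Transfer-orbit speed at the same r (vis-viva, a = a_t): v_t = √[μ(2/r − 1/a_t)] = 1.6671 km/s.
Δv₁ = |v_t − v_c| = |1.6671 − 1.3808| = 0.2863 km/s.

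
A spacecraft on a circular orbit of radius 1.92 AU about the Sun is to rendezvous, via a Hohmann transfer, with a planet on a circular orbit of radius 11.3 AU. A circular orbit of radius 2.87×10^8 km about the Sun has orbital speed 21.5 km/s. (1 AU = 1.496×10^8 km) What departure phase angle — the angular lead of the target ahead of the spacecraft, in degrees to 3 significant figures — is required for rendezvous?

φ = 99.5°

From the circular-orbit relation v² = μ/r at r = 2.87×10^8 km: μ = v²r = (21.5)² × 2.87×10^8 = 1.32666×10^11 km³/s².
In km: r₁ = 1.92 × 1.496×10^8 = 2.87232×10^8 km; r₂ = 11.3 × 1.496×10^8 = 1.69048×10^9 km.
The Hohmann ellipse has a_t = (r₁ + r₂)/2 = 9.88856×10^8 km.
Transfer time t = π√(a_t³/μ) = 2.6821×10^8 s.
The target's mean motion on its circular orbit is ω₂ = √(μ/r₂³) = 5.2404×10^-9 rad/s.
Angle swept by the target during transfer: ω₂·t = 1.4055 rad = 80.53°.
Arrival is 180° from departure on the ellipse, so φ = 180° − 80.53° = 99.5°.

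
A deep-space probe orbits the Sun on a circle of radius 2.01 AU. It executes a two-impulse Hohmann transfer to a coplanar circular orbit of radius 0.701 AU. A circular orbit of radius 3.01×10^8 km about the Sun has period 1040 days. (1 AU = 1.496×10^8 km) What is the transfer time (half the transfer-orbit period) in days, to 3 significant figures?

From Kepler's third law T² = 4π²r³/μ at r = 3.01×10^8 km, T = 1040 days = 1040 × 86400 s = 8.9856×10^7 s: μ = 4π²r³/T² = 1.33341×10^11 km³/s².
In km: r₁ = 2.01 × 1.496×10^8 = 3.00696×10^8 km; r₂ = 0.701 × 1.496×10^8 = 1.048696×10^8 km.
Semi-major axis of the transfer orbit: a_t = (3.00696×10^8 + 1.048696×10^8)/2 = 2.027828×10^8 km.
By Kepler's third law the transfer-orbit period is T = 2π√(a_t³/μ), so t = T/2 = 2.4844×10^7 s.
Converting: 2.4844×10^7 s ÷ 86400 s/day = 288 days.

t = 288 days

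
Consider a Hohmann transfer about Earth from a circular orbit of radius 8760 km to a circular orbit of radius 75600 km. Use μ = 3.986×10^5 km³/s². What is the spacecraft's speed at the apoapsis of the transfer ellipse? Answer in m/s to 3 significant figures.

The Hohmann ellipse has a_t = (r₁ + r₂)/2 = 42180 km.
At apoapsis, r = 75600 km.
From the vis-viva equation, v = √[μ(2/r − 1/a_t)] = 1.046 km/s.

v = 1050 m/s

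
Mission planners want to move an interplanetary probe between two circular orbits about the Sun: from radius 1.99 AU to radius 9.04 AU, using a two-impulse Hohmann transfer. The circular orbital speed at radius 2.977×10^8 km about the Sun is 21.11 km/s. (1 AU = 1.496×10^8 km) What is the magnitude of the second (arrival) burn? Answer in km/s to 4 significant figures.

Δv₂ = 3.955 km/s

From the circular-orbit relation v² = μ/r at r = 2.977×10^8 km: μ = v²r = (21.11)² × 2.977×10^8 = 1.32665×10^11 km³/s².
In km: r₁ = 1.99 × 1.496×10^8 = 2.97704×10^8 km; r₂ = 9.04 × 1.496×10^8 = 1.352384×10^9 km.
Transfer-ellipse semi-major axis a_t = (r₁ + r₂)/2 = (2.97704×10^8 + 1.352384×10^9)/2 = 8.25044×10^8 km.
Circular speed at r = 1.352384×10^9 km: v_c = √(μ/r) = 9.9044 km/s.
Transfer-orbit speed at the same r (vis-viva, a = a_t): v_t = √[μ(2/r − 1/a_t)] = 5.9495 km/s.
Δv₂ = |v_t − v_c| = |5.9495 − 9.9044| = 3.955 km/s.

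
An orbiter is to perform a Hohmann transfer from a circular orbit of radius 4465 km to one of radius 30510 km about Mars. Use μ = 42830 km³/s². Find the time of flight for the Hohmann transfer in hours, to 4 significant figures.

t = 9.751 hours

Semi-major axis of the transfer orbit: a_t = (4465 + 30510)/2 = 17487.5 km.
By Kepler's third law the transfer-orbit period is T = 2π√(a_t³/μ), so t = T/2 = 35105 s.
Converting: 35105 s ÷ 3600 s/hour = 9.751 hours.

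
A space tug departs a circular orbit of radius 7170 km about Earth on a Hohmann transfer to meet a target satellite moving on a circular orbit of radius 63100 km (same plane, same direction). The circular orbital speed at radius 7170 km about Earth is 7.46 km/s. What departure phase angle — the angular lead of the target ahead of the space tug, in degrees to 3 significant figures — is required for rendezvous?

From the circular-orbit relation v² = μ/r at r = 7170 km: μ = v²r = (7.46)² × 7170 = 3.99022×10^5 km³/s².
Semi-major axis of the transfer orbit: a_t = (7170 + 63100)/2 = 35135 km.
Transfer time t = π√(a_t³/μ) = 32754 s.
The target's mean motion on its circular orbit is ω₂ = √(μ/r₂³) = 3.9852×10^-5 rad/s.
Angle swept by the target during transfer: ω₂·t = 1.3053 rad = 74.79°.
Arrival is 180° from departure on the ellipse, so φ = 180° − 74.79° = 105°.

φ = 105°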